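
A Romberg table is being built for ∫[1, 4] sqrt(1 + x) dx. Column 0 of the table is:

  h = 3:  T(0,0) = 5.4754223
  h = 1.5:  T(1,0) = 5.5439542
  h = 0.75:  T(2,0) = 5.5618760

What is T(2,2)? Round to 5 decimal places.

T(1,1) = (4·5.5439542 − 5.4754223) / 3 = 5.5667982
T(2,1) = (4·5.5618760 − 5.5439542) / 3 = 5.5678499
T(2,2) = (16·5.5678499 − 5.5667982) / 15 = 5.5679200

5.56792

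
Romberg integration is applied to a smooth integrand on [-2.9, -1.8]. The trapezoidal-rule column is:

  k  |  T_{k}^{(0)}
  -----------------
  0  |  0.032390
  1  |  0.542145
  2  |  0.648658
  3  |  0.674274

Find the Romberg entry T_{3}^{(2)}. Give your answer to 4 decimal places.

0.6827

Richardson extrapolation on the trapezoidal column (denominator 4−1=3):
T_{2}^{(1)} = (4·0.648658 − 0.542145) / 3 = 0.684162
T_{3}^{(1)} = 0.674274 + (0.674274 − 0.648658)/3 = 0.682813
T_{3}^{(2)} = (16·0.682813 − 0.684162) / 15 = 0.682723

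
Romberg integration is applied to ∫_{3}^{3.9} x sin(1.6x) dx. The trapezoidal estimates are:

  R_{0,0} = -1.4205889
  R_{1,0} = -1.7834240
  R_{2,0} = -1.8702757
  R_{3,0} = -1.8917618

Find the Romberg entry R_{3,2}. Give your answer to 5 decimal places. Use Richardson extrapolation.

Richardson extrapolation on the trapezoidal column (denominator 4−1=3):
R_{2,1} = (4·(-1.8702757) − (-1.7834240)) / 3 = -1.8992263
R_{3,1} = -1.8917618 + (-1.8917618 − (-1.8702757))/3 = -1.8989238
R_{3,2} = (16·(-1.8989238) − (-1.8992263)) / 15 = -1.8989036
(Column j=1 coincides with Simpson's rule on the same nodes.)

-1.89890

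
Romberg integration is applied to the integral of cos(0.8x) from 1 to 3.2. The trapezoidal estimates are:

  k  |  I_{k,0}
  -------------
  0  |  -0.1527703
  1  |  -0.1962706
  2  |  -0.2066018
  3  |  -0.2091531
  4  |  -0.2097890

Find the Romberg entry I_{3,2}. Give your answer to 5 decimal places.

-0.21000

I_{2,1} = -0.2066018 + (-0.2066018 − (-0.1962706))/3 = -0.2100455
I_{3,1} = (4·(-0.2091531) − (-0.2066018)) / 3 = -0.2100035
I_{3,2} = (16·(-0.2100035) − (-0.2100455)) / 15 = -0.2100007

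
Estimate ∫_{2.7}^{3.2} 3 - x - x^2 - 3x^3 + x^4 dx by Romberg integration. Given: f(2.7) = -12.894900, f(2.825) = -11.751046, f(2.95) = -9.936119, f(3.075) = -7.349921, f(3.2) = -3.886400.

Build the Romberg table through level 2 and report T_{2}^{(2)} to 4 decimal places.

T_{0}^{(0)} (trapezoid, 1 panel, h=0.5000): -4.195325
T_{1}^{(0)} (trapezoid, 2 panels, h=0.2500): -4.581692
T_{2}^{(0)} (trapezoid, 4 panels, h=0.1250): -4.678467
T_{1}^{(1)} = -4.581692 + (-4.581692 − (-4.195325))/3 = -4.710481
T_{2}^{(1)} = -4.678467 + (-4.678467 − (-4.581692))/3 = -4.710725
T_{2}^{(2)} = -4.710725 + (-4.710725 − (-4.710481))/15 = -4.710741

-4.7107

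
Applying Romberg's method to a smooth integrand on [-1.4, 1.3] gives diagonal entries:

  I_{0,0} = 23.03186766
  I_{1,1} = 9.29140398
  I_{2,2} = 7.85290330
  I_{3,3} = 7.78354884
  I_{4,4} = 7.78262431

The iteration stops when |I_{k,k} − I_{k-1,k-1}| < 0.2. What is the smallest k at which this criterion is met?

k = 3

|I_{1,1} − I_{0,0}| = 13.74046368 ≥ 0.2
|I_{2,2} − I_{1,1}| = 1.43850068 ≥ 0.2
|I_{3,3} − I_{2,2}| = 0.06935446 < 0.2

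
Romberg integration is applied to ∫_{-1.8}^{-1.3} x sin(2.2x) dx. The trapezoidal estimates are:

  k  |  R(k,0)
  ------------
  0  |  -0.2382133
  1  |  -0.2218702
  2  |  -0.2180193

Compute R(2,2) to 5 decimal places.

Richardson extrapolation on the trapezoidal column (denominator 4−1=3):
R(1,1) = (4·(-0.2218702) − (-0.2382133)) / 3 = -0.2164225
R(2,1) = (4·(-0.2180193) − (-0.2218702)) / 3 = -0.2167357
R(2,2) = -0.2167357 + (-0.2167357 − (-0.2164225))/15 = -0.2167566

-0.21676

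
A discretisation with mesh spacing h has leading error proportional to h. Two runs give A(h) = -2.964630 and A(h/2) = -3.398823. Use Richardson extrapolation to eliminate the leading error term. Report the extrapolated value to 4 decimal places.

-3.8330

The leading error scales as h; refining by a factor of 2 reduces it by 2^1 = 2.
Extrapolated value = (2·A(h/2) − A(h)) / (2 − 1)
= (2·(-3.398823) − (-2.964630)) / 1
= -3.833016 / 1 = -3.833016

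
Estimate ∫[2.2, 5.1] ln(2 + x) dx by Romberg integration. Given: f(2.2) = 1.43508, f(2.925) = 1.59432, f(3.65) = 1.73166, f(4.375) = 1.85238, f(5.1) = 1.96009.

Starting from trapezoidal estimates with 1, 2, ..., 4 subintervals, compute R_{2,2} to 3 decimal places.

4.989

R_{0,0} (trapezoid, 1 panel, h=2.9000): 4.92300
R_{1,0} (trapezoid, 2 panels, h=1.4500): 4.97241
R_{2,0} (trapezoid, 4 panels, h=0.7250): 4.98506
R_{1,1} = 4.97241 + (4.97241 − 4.92300)/3 = 4.98888
R_{2,1} = 4.98506 + (4.98506 − 4.97241)/3 = 4.98928
R_{2,2} = 4.98928 + (4.98928 − 4.98888)/15 = 4.98931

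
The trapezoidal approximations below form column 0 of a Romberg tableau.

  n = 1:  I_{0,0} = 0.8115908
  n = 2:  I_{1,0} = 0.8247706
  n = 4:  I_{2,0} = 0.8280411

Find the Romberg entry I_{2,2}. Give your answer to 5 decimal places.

I_{1,1} = (4·0.8247706 − 0.8115908) / 3 = 0.8291639
I_{2,1} = 0.8280411 + (0.8280411 − 0.8247706)/3 = 0.8291313
I_{2,2} = 0.8291313 + (0.8291313 − 0.8291639)/15 = 0.8291291

0.82913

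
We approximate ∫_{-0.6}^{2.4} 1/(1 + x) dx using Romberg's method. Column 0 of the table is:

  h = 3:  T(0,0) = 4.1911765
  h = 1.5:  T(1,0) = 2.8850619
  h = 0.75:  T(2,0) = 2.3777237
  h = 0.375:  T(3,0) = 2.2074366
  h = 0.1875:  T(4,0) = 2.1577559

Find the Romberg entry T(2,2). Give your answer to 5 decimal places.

2.19254

Richardson extrapolation on the trapezoidal column (denominator 4−1=3):
T(1,1) = (4·2.8850619 − 4.1911765) / 3 = 2.4496904
T(2,1) = 2.3777237 + (2.3777237 − 2.8850619)/3 = 2.2086110
T(2,2) = 2.2086110 + (2.2086110 − 2.4496904)/15 = 2.1925390
(Column j=1 coincides with Simpson's rule on the same nodes.)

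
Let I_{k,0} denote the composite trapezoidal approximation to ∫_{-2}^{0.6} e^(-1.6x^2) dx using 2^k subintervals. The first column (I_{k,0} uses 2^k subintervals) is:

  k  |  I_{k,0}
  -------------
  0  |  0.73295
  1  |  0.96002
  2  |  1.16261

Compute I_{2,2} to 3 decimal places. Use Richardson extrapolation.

Richardson extrapolation on the trapezoidal column (denominator 4−1=3):
I_{1,1} = 0.96002 + (0.96002 − 0.73295)/3 = 1.03571
I_{2,1} = 1.16261 + (1.16261 − 0.96002)/3 = 1.23014
I_{2,2} = 1.23014 + (1.23014 − 1.03571)/15 = 1.24310

1.243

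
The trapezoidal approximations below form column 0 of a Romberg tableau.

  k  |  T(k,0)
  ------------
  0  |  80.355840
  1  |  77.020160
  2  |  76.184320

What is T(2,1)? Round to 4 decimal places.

75.9057

T(2,1) = 76.184320 + (76.184320 − 77.020160)/3 = 75.905707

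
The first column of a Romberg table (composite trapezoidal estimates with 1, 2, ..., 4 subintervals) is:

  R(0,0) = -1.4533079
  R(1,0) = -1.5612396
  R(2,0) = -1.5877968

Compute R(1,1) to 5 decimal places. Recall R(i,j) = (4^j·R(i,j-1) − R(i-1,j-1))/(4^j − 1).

Richardson extrapolation on the trapezoidal column (denominator 4−1=3):
R(1,1) = (4·(-1.5612396) − (-1.4533079)) / 3 = -1.5972168

-1.59722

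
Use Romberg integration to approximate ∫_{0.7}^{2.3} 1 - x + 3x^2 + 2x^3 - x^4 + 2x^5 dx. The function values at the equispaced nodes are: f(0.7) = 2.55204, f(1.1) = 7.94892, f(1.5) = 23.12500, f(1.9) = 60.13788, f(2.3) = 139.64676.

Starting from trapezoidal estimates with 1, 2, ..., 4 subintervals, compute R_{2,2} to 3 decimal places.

61.363

R_{0,0} (trapezoid, 1 panel, h=1.6000): 113.75904
R_{1,0} (trapezoid, 2 panels, h=0.8000): 75.37952
R_{2,0} (trapezoid, 4 panels, h=0.4000): 64.92448
R_{1,1} = 75.37952 + (75.37952 − 113.75904)/3 = 62.58635
R_{2,1} = 64.92448 + (64.92448 − 75.37952)/3 = 61.43947
R_{2,2} = 61.43947 + (61.43947 − 62.58635)/15 = 61.36301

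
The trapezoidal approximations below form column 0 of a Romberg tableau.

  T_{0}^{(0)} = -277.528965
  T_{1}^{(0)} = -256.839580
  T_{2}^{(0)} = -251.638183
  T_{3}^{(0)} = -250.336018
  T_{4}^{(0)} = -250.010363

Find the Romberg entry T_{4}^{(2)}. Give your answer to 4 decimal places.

T_{3}^{(1)} = -250.336018 + (-250.336018 − (-251.638183))/3 = -249.901963
T_{4}^{(1)} = (4·(-250.010363) − (-250.336018)) / 3 = -249.901811
T_{4}^{(2)} = (16·(-249.901811) − (-249.901963)) / 15 = -249.901801
(Column j=1 coincides with Simpson's rule on the same nodes.)

-249.9018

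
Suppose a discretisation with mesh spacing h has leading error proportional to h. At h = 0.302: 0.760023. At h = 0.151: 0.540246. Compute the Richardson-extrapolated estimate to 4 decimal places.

Extrapolated value = (2·A(h/2) − A(h)) / (2 − 1)
= (2·0.540246 − 0.760023) / 1
= 0.320469 / 1 = 0.320469

0.3205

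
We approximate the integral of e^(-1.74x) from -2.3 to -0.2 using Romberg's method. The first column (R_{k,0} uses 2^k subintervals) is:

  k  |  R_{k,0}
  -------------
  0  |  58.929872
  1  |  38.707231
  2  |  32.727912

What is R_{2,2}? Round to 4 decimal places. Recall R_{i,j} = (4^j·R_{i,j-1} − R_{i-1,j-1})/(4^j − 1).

Richardson extrapolation on the trapezoidal column (denominator 4−1=3):
R_{1,1} = (4·38.707231 − 58.929872) / 3 = 31.966351
R_{2,1} = (4·32.727912 − 38.707231) / 3 = 30.734806
R_{2,2} = 30.734806 + (30.734806 − 31.966351)/15 = 30.652703

30.6527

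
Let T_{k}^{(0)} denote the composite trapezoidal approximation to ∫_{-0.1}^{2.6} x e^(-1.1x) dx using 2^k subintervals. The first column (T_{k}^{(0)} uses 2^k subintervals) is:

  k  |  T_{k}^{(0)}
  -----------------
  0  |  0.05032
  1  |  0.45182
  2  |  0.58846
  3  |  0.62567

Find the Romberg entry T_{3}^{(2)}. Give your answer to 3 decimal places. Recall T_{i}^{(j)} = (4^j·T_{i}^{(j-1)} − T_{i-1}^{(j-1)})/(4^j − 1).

0.638

T_{2}^{(1)} = (4·0.58846 − 0.45182) / 3 = 0.63401
T_{3}^{(1)} = 0.62567 + (0.62567 − 0.58846)/3 = 0.63807
T_{3}^{(2)} = 0.63807 + (0.63807 − 0.63401)/15 = 0.63834
(Column j=1 coincides with Simpson's rule on the same nodes.)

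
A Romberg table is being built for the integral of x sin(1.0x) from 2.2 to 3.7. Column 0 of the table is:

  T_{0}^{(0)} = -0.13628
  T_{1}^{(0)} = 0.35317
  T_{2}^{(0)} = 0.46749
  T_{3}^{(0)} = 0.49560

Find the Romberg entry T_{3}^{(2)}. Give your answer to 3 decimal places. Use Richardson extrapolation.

Richardson extrapolation on the trapezoidal column (denominator 4−1=3):
T_{2}^{(1)} = (4·0.46749 − 0.35317) / 3 = 0.50560
T_{3}^{(1)} = 0.49560 + (0.49560 − 0.46749)/3 = 0.50497
T_{3}^{(2)} = (16·0.50497 − 0.50560) / 15 = 0.50493
(Column j=1 coincides with Simpson's rule on the same nodes.)

0.505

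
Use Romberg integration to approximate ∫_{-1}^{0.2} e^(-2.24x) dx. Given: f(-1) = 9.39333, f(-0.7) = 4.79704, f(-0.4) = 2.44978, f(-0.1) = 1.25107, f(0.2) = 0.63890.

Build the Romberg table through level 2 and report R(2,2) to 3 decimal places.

R(0,0) (trapezoid, 1 panel, h=1.2000): 6.01934
R(1,0) (trapezoid, 2 panels, h=0.6000): 4.47954
R(2,0) (trapezoid, 4 panels, h=0.3000): 4.05420
R(1,1) = 4.47954 + (4.47954 − 6.01934)/3 = 3.96627
R(2,1) = 4.05420 + (4.05420 − 4.47954)/3 = 3.91242
R(2,2) = 3.91242 + (3.91242 − 3.96627)/15 = 3.90883

3.909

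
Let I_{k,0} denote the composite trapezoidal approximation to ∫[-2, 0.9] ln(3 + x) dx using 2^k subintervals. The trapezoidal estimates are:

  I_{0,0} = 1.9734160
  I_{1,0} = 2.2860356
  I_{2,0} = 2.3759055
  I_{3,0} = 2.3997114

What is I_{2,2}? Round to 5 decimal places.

I_{1,1} = (4·2.2860356 − 1.9734160) / 3 = 2.3902421
I_{2,1} = (4·2.3759055 − 2.2860356) / 3 = 2.4058621
I_{2,2} = 2.4058621 + (2.4058621 − 2.3902421)/15 = 2.4069034

2.40690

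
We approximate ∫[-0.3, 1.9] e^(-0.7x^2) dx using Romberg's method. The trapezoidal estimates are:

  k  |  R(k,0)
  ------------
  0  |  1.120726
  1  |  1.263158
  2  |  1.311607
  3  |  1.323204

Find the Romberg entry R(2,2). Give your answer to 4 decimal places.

R(1,1) = (4·1.263158 − 1.120726) / 3 = 1.310635
R(2,1) = 1.311607 + (1.311607 − 1.263158)/3 = 1.327757
R(2,2) = (16·1.327757 − 1.310635) / 15 = 1.328898

1.3289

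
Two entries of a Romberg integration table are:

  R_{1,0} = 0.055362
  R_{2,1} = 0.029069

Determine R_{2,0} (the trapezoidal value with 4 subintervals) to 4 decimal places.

From R_{2,1} = (4·R_{2,0} − R_{1,0})/3, solve for R_{2,0}:
4·R_{2,0} = 3·0.029069 + 0.055362 = 0.142569
R_{2,0} = 0.035642

0.0356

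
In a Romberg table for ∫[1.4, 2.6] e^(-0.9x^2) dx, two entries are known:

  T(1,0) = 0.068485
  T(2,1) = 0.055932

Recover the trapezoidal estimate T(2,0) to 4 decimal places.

0.0591

From T(2,1) = (4·T(2,0) − T(1,0))/3, solve for T(2,0):
4·T(2,0) = 3·0.055932 + 0.068485 = 0.236281
T(2,0) = 0.059070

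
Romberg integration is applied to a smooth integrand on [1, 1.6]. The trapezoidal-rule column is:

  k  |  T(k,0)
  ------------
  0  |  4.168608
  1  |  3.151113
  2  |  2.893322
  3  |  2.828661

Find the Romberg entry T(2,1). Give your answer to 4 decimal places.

T(2,1) = 2.893322 + (2.893322 − 3.151113)/3 = 2.807392

2.8074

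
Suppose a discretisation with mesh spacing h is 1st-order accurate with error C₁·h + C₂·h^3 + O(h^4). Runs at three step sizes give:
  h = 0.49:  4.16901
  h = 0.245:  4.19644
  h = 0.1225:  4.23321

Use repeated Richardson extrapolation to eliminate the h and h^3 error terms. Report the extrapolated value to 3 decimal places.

4.277

First eliminate the h term (factor 2^1 = 2):
  B₁ = (2·4.19644 − 4.16901)/1 = 4.22387
  B₂ = (2·4.23321 − 4.19644)/1 = 4.26998
Then eliminate the h^3 term (factor 2^3 = 8):
  (8·4.26998 − 4.22387)/7 = 4.27657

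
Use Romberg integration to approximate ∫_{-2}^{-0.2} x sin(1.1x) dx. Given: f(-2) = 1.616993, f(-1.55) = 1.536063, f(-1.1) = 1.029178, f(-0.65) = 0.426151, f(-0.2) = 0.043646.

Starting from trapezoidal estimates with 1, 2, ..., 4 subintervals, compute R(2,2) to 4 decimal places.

R(0,0) (trapezoid, 1 panel, h=1.8000): 1.494575
R(1,0) (trapezoid, 2 panels, h=0.9000): 1.673548
R(2,0) (trapezoid, 4 panels, h=0.4500): 1.719770
R(1,1) = 1.673548 + (1.673548 − 1.494575)/3 = 1.733206
R(2,1) = 1.719770 + (1.719770 − 1.673548)/3 = 1.735177
R(2,2) = 1.735177 + (1.735177 − 1.733206)/15 = 1.735308

1.7353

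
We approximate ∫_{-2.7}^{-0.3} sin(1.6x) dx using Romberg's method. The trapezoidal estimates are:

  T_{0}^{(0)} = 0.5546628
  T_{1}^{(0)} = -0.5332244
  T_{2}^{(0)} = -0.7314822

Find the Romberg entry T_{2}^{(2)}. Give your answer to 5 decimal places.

-0.79102

Richardson extrapolation on the trapezoidal column (denominator 4−1=3):
T_{1}^{(1)} = -0.5332244 + (-0.5332244 − 0.5546628)/3 = -0.8958535
T_{2}^{(1)} = -0.7314822 + (-0.7314822 − (-0.5332244))/3 = -0.7975681
T_{2}^{(2)} = (16·(-0.7975681) − (-0.8958535)) / 15 = -0.7910157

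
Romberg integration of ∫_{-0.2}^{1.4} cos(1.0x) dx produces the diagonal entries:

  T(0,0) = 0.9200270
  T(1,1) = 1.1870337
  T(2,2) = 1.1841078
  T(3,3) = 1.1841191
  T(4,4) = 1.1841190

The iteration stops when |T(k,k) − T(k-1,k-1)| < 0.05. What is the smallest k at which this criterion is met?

|T(1,1) − T(0,0)| = 0.2670067 ≥ 0.05
|T(2,2) − T(1,1)| = 0.0029259 < 0.05

k = 2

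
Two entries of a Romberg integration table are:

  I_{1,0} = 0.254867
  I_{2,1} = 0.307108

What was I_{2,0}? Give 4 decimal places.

0.2940

From I_{2,1} = (4·I_{2,0} − I_{1,0})/3, solve for I_{2,0}:
4·I_{2,0} = 3·0.307108 + 0.254867 = 1.176191
I_{2,0} = 0.294048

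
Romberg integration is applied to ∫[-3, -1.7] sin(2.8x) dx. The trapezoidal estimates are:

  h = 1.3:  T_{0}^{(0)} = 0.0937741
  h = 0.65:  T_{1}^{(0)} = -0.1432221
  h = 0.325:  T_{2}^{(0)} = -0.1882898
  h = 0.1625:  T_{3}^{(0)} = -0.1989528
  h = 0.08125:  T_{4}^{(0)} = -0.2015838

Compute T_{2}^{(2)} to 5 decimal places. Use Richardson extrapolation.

-0.20205

Richardson extrapolation on the trapezoidal column (denominator 4−1=3):
T_{1}^{(1)} = -0.1432221 + (-0.1432221 − 0.0937741)/3 = -0.2222208
T_{2}^{(1)} = -0.1882898 + (-0.1882898 − (-0.1432221))/3 = -0.2033124
T_{2}^{(2)} = (16·(-0.2033124) − (-0.2222208)) / 15 = -0.2020518
(Column j=1 coincides with Simpson's rule on the same nodes.)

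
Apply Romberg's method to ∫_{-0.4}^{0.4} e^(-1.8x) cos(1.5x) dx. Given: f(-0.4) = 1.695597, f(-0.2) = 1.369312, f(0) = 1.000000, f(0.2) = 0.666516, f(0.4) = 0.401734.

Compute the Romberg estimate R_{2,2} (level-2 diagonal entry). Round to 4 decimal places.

0.8162

R_{0,0} (trapezoid, 1 panel, h=0.8000): 0.838932
R_{1,0} (trapezoid, 2 panels, h=0.4000): 0.819466
R_{2,0} (trapezoid, 4 panels, h=0.2000): 0.816899
R_{1,1} = 0.819466 + (0.819466 − 0.838932)/3 = 0.812977
R_{2,1} = 0.816899 + (0.816899 − 0.819466)/3 = 0.816043
R_{2,2} = 0.816043 + (0.816043 − 0.812977)/15 = 0.816247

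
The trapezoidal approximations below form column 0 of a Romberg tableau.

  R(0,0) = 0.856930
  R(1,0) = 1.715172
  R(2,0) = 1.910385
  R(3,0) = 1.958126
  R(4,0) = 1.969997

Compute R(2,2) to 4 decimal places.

1.9737

R(1,1) = (4·1.715172 − 0.856930) / 3 = 2.001253
R(2,1) = (4·1.910385 − 1.715172) / 3 = 1.975456
R(2,2) = 1.975456 + (1.975456 − 2.001253)/15 = 1.973736
(Column j=1 coincides with Simpson's rule on the same nodes.)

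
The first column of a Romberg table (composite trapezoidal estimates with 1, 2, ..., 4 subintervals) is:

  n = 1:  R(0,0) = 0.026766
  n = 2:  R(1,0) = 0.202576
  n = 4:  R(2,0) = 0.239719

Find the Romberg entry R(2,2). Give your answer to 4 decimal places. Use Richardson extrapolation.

0.2515

R(1,1) = (4·0.202576 − 0.026766) / 3 = 0.261179
R(2,1) = (4·0.239719 − 0.202576) / 3 = 0.252100
R(2,2) = (16·0.252100 − 0.261179) / 15 = 0.251495
(Column j=1 coincides with Simpson's rule on the same nodes.)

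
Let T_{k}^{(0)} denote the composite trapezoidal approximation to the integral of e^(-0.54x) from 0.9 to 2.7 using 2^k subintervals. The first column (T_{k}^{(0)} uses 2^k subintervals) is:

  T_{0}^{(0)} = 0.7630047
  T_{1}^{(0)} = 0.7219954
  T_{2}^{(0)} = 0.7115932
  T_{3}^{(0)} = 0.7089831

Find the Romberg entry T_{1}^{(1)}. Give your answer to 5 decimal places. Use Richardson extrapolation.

Richardson extrapolation on the trapezoidal column (denominator 4−1=3):
T_{1}^{(1)} = 0.7219954 + (0.7219954 − 0.7630047)/3 = 0.7083256

0.70833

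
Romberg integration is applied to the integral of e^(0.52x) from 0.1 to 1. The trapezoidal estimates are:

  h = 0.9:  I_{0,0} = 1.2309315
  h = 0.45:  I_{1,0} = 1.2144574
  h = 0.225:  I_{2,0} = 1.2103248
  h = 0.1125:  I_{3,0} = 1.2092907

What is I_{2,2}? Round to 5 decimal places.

1.20895

I_{1,1} = 1.2144574 + (1.2144574 − 1.2309315)/3 = 1.2089660
I_{2,1} = (4·1.2103248 − 1.2144574) / 3 = 1.2089473
I_{2,2} = 1.2089473 + (1.2089473 − 1.2089660)/15 = 1.2089461
(Column j=1 coincides with Simpson's rule on the same nodes.)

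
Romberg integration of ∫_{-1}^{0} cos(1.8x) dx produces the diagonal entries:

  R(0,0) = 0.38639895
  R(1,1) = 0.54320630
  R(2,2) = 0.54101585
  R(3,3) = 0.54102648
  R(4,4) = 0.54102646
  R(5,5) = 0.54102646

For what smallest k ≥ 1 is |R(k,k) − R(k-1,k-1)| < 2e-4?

k = 3

|R(1,1) − R(0,0)| = 0.15680735 ≥ 2e-4
|R(2,2) − R(1,1)| = 0.00219045 ≥ 2e-4
|R(3,3) − R(2,2)| = 0.00001063 < 2e-4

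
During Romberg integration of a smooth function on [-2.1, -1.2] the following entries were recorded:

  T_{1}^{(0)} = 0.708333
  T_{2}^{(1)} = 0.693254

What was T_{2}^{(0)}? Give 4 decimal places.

0.6970

From T_{2}^{(1)} = (4·T_{2}^{(0)} − T_{1}^{(0)})/3, solve for T_{2}^{(0)}:
4·T_{2}^{(0)} = 3·0.693254 + 0.708333 = 2.788095
T_{2}^{(0)} = 0.697024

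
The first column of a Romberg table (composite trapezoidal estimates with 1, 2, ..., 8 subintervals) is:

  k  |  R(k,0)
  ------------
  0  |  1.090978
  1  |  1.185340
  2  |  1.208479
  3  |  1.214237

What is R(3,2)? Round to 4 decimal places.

Richardson extrapolation on the trapezoidal column (denominator 4−1=3):
R(2,1) = (4·1.208479 − 1.185340) / 3 = 1.216192
R(3,1) = 1.214237 + (1.214237 − 1.208479)/3 = 1.216156
R(3,2) = (16·1.216156 − 1.216192) / 15 = 1.216154

1.2162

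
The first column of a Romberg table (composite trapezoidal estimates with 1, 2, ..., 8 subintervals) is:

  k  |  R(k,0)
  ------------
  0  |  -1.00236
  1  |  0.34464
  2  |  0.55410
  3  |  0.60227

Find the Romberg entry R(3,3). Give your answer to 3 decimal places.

0.618

Richardson extrapolation on the trapezoidal column (denominator 4−1=3):
R(1,1) = 0.34464 + (0.34464 − (-1.00236))/3 = 0.79364
R(2,1) = (4·0.55410 − 0.34464) / 3 = 0.62392
R(3,1) = 0.60227 + (0.60227 − 0.55410)/3 = 0.61833
R(2,2) = (16·0.62392 − 0.79364) / 15 = 0.61261
R(3,2) = (16·0.61833 − 0.62392) / 15 = 0.61796
R(3,3) = (64·0.61796 − 0.61261) / 63 = 0.61804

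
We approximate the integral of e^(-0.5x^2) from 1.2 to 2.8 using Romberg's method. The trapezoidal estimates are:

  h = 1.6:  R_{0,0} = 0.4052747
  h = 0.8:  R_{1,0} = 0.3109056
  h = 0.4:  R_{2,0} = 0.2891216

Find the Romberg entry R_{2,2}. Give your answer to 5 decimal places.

Richardson extrapolation on the trapezoidal column (denominator 4−1=3):
R_{1,1} = (4·0.3109056 − 0.4052747) / 3 = 0.2794492
R_{2,1} = (4·0.2891216 − 0.3109056) / 3 = 0.2818603
R_{2,2} = 0.2818603 + (0.2818603 − 0.2794492)/15 = 0.2820210

0.28202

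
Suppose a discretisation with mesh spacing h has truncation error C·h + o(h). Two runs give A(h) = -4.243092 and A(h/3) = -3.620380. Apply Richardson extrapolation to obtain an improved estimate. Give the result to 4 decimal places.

-3.3090

The leading error scales as h; refining by a factor of 3 reduces it by 3^1 = 3.
Extrapolated value = (3·A(h/3) − A(h)) / (3 − 1)
= (3·(-3.620380) − (-4.243092)) / 2
= -6.618048 / 2 = -3.309024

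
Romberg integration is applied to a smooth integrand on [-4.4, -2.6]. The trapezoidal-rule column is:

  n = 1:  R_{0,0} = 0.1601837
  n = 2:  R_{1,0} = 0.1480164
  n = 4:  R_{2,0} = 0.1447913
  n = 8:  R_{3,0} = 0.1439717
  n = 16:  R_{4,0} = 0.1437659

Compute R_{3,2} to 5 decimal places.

0.14370

R_{2,1} = (4·0.1447913 − 0.1480164) / 3 = 0.1437163
R_{3,1} = (4·0.1439717 − 0.1447913) / 3 = 0.1436985
R_{3,2} = 0.1436985 + (0.1436985 − 0.1437163)/15 = 0.1436973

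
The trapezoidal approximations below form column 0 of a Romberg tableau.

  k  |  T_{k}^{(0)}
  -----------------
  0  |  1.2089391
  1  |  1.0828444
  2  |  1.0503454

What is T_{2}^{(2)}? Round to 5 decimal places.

1.03943

Richardson extrapolation on the trapezoidal column (denominator 4−1=3):
T_{1}^{(1)} = 1.0828444 + (1.0828444 − 1.2089391)/3 = 1.0408128
T_{2}^{(1)} = 1.0503454 + (1.0503454 − 1.0828444)/3 = 1.0395124
T_{2}^{(2)} = (16·1.0395124 − 1.0408128) / 15 = 1.0394257
(Column j=1 coincides with Simpson's rule on the same nodes.)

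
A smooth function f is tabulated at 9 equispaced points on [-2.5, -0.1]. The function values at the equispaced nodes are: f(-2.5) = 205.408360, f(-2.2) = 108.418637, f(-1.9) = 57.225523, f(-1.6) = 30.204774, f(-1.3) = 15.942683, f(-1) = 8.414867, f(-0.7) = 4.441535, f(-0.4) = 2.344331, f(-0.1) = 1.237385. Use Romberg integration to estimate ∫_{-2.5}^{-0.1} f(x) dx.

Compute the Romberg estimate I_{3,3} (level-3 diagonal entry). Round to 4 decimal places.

95.8594

I_{0,0} (trapezoid, 1 panel, h=2.4000): 247.974894
I_{1,0} (trapezoid, 2 panels, h=1.2000): 143.118667
I_{2,0} (trapezoid, 4 panels, h=0.6000): 108.559568
I_{3,0} (trapezoid, 8 panels, h=0.3000): 99.094567
I_{1,1} = 143.118667 + (143.118667 − 247.974894)/3 = 108.166591
I_{2,1} = 108.559568 + (108.559568 − 143.118667)/3 = 97.039868
I_{3,1} = 99.094567 + (99.094567 − 108.559568)/3 = 95.939567
I_{2,2} = 97.039868 + (97.039868 − 108.166591)/15 = 96.298086
I_{3,2} = 95.939567 + (95.939567 − 97.039868)/15 = 95.866214
I_{3,3} = 95.866214 + (95.866214 − 96.298086)/63 = 95.859359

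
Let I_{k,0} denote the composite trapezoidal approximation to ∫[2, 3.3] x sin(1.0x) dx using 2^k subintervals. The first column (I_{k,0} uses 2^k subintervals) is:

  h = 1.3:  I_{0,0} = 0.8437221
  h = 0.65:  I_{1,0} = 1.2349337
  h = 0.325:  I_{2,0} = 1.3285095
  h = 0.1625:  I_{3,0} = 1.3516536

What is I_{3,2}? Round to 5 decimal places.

I_{2,1} = 1.3285095 + (1.3285095 − 1.2349337)/3 = 1.3597014
I_{3,1} = (4·1.3516536 − 1.3285095) / 3 = 1.3593683
I_{3,2} = 1.3593683 + (1.3593683 − 1.3597014)/15 = 1.3593461

1.35935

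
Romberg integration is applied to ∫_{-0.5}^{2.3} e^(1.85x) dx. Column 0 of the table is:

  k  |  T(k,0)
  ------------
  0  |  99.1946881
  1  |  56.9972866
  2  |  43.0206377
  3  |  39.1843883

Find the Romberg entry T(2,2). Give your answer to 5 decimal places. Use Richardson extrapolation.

Richardson extrapolation on the trapezoidal column (denominator 4−1=3):
T(1,1) = 56.9972866 + (56.9972866 − 99.1946881)/3 = 42.9314861
T(2,1) = 43.0206377 + (43.0206377 − 56.9972866)/3 = 38.3617547
T(2,2) = 38.3617547 + (38.3617547 − 42.9314861)/15 = 38.0571059
(Column j=1 coincides with Simpson's rule on the same nodes.)

38.05711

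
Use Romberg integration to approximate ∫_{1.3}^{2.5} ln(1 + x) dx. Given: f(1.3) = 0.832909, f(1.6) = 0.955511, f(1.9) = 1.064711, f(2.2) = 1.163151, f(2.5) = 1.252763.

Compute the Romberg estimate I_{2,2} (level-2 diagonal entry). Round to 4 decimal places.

1.2690

I_{0,0} (trapezoid, 1 panel, h=1.2000): 1.251403
I_{1,0} (trapezoid, 2 panels, h=0.6000): 1.264528
I_{2,0} (trapezoid, 4 panels, h=0.3000): 1.267863
I_{1,1} = 1.264528 + (1.264528 − 1.251403)/3 = 1.268903
I_{2,1} = 1.267863 + (1.267863 − 1.264528)/3 = 1.268975
I_{2,2} = 1.268975 + (1.268975 − 1.268903)/15 = 1.268980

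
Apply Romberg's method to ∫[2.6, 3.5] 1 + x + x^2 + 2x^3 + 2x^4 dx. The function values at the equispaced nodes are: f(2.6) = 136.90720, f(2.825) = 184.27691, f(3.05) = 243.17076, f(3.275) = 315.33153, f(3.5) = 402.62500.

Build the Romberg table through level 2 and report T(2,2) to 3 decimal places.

226.822

T(0,0) (trapezoid, 1 panel, h=0.9000): 242.78949
T(1,0) (trapezoid, 2 panels, h=0.4500): 230.82159
T(2,0) (trapezoid, 4 panels, h=0.2250): 227.82269
T(1,1) = 230.82159 + (230.82159 − 242.78949)/3 = 226.83229
T(2,1) = 227.82269 + (227.82269 − 230.82159)/3 = 226.82306
T(2,2) = 226.82306 + (226.82306 − 226.83229)/15 = 226.82244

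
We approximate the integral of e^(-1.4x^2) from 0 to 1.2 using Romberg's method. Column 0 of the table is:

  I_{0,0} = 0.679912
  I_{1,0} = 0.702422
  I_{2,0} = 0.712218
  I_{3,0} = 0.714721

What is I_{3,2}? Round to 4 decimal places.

Richardson extrapolation on the trapezoidal column (denominator 4−1=3):
I_{2,1} = 0.712218 + (0.712218 − 0.702422)/3 = 0.715483
I_{3,1} = 0.714721 + (0.714721 − 0.712218)/3 = 0.715555
I_{3,2} = (16·0.715555 − 0.715483) / 15 = 0.715560

0.7156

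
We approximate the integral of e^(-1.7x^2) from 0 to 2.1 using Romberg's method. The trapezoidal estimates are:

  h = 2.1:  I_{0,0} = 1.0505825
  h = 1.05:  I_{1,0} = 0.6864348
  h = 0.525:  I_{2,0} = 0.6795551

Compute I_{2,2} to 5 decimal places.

I_{1,1} = (4·0.6864348 − 1.0505825) / 3 = 0.5650522
I_{2,1} = 0.6795551 + (0.6795551 − 0.6864348)/3 = 0.6772619
I_{2,2} = (16·0.6772619 − 0.5650522) / 15 = 0.6847425

0.68474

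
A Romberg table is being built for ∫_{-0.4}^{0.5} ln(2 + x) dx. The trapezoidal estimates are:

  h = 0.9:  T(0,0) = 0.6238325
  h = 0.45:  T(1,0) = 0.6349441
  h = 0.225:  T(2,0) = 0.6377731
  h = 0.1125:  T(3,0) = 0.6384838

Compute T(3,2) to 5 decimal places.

T(2,1) = 0.6377731 + (0.6377731 − 0.6349441)/3 = 0.6387161
T(3,1) = 0.6384838 + (0.6384838 − 0.6377731)/3 = 0.6387207
T(3,2) = 0.6387207 + (0.6387207 − 0.6387161)/15 = 0.6387210
(Column j=1 coincides with Simpson's rule on the same nodes.)

0.63872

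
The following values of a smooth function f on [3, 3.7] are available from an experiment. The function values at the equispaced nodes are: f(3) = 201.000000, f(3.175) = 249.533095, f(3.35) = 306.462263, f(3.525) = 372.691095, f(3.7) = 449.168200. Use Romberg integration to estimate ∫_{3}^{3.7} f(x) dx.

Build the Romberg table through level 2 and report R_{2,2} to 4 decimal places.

218.8659

R_{0,0} (trapezoid, 1 panel, h=0.7000): 227.558870
R_{1,0} (trapezoid, 2 panels, h=0.3500): 221.041227
R_{2,0} (trapezoid, 4 panels, h=0.1750): 219.409847
R_{1,1} = 221.041227 + (221.041227 − 227.558870)/3 = 218.868679
R_{2,1} = 219.409847 + (219.409847 − 221.041227)/3 = 218.866054
R_{2,2} = 218.866054 + (218.866054 − 218.868679)/15 = 218.865879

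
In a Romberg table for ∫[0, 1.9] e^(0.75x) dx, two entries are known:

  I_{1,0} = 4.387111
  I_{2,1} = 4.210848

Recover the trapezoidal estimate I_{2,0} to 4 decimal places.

From I_{2,1} = (4·I_{2,0} − I_{1,0})/3, solve for I_{2,0}:
4·I_{2,0} = 3·4.210848 + 4.387111 = 17.019655
I_{2,0} = 4.254914

4.2549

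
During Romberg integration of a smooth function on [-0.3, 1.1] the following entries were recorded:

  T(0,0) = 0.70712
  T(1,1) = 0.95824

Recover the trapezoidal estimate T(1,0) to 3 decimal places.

From T(1,1) = (4·T(1,0) − T(0,0))/3, solve for T(1,0):
4·T(1,0) = 3·0.95824 + 0.70712 = 3.58184
T(1,0) = 0.89546

0.895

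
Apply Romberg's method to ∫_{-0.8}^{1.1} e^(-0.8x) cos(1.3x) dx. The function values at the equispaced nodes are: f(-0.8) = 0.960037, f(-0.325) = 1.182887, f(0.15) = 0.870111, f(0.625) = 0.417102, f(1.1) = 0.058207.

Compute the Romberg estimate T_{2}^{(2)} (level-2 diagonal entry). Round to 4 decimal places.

T_{0}^{(0)} (trapezoid, 1 panel, h=1.9000): 0.967332
T_{1}^{(0)} (trapezoid, 2 panels, h=0.9500): 1.310271
T_{2}^{(0)} (trapezoid, 4 panels, h=0.4750): 1.415130
T_{1}^{(1)} = 1.310271 + (1.310271 − 0.967332)/3 = 1.424584
T_{2}^{(1)} = 1.415130 + (1.415130 − 1.310271)/3 = 1.450083
T_{2}^{(2)} = 1.450083 + (1.450083 − 1.424584)/15 = 1.451783

1.4518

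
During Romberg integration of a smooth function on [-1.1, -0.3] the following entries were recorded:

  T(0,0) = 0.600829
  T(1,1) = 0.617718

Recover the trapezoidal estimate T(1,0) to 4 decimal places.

From T(1,1) = (4·T(1,0) − T(0,0))/3, solve for T(1,0):
4·T(1,0) = 3·0.617718 + 0.600829 = 2.453983
T(1,0) = 0.613496

0.6135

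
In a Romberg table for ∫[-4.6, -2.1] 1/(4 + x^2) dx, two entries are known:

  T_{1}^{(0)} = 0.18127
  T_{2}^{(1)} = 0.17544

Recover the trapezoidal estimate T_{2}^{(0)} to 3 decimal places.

From T_{2}^{(1)} = (4·T_{2}^{(0)} − T_{1}^{(0)})/3, solve for T_{2}^{(0)}:
4·T_{2}^{(0)} = 3·0.17544 + 0.18127 = 0.70759
T_{2}^{(0)} = 0.17690

0.177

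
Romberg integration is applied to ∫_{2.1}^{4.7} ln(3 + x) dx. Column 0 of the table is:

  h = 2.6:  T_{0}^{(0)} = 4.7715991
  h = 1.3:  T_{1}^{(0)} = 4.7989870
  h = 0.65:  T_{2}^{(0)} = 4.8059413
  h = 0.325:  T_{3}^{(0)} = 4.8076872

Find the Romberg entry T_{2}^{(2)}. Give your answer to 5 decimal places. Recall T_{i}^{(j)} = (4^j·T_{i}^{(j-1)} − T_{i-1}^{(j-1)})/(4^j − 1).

4.80827

Richardson extrapolation on the trapezoidal column (denominator 4−1=3):
T_{1}^{(1)} = 4.7989870 + (4.7989870 − 4.7715991)/3 = 4.8081163
T_{2}^{(1)} = 4.8059413 + (4.8059413 − 4.7989870)/3 = 4.8082594
T_{2}^{(2)} = (16·4.8082594 − 4.8081163) / 15 = 4.8082689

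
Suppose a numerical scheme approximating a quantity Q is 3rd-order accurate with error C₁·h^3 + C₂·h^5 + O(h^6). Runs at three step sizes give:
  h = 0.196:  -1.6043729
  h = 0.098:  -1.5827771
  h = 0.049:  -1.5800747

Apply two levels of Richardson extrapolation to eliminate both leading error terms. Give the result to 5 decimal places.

First eliminate the h^3 term (factor 2^3 = 8):
  B₁ = (8·(-1.5827771) − (-1.6043729))/7 = -1.5796920
  B₂ = (8·(-1.5800747) − (-1.5827771))/7 = -1.5796886
Then eliminate the h^5 term (factor 2^5 = 32):
  (32·(-1.5796886) − (-1.5796920))/31 = -1.5796885

-1.57969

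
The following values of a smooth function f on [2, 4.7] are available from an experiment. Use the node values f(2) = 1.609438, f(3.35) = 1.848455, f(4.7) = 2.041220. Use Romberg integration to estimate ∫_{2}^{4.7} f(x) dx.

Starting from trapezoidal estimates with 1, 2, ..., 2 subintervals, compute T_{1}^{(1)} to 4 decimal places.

T_{0}^{(0)} (trapezoid, 1 panel, h=2.7000): 4.928388
T_{1}^{(0)} (trapezoid, 2 panels, h=1.3500): 4.959608
T_{1}^{(1)} = 4.959608 + (4.959608 − 4.928388)/3 = 4.970015

4.9700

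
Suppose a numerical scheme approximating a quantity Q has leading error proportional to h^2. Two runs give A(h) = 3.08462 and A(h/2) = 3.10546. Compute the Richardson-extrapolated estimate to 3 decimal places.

The leading error scales as h^2; refining by a factor of 2 reduces it by 2^2 = 4.
Extrapolated value = (4·A(h/2) − A(h)) / (4 − 1)
= (4·3.10546 − 3.08462) / 3
= 9.33722 / 3 = 3.11241

3.112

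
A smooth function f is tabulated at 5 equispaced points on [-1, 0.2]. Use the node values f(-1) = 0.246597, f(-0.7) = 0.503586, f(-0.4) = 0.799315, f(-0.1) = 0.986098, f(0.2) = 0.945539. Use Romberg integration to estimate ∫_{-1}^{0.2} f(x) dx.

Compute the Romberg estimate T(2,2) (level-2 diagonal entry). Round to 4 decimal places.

0.8748

T(0,0) (trapezoid, 1 panel, h=1.2000): 0.715282
T(1,0) (trapezoid, 2 panels, h=0.6000): 0.837230
T(2,0) (trapezoid, 4 panels, h=0.3000): 0.865520
T(1,1) = 0.837230 + (0.837230 − 0.715282)/3 = 0.877879
T(2,1) = 0.865520 + (0.865520 − 0.837230)/3 = 0.874950
T(2,2) = 0.874950 + (0.874950 − 0.877879)/15 = 0.874755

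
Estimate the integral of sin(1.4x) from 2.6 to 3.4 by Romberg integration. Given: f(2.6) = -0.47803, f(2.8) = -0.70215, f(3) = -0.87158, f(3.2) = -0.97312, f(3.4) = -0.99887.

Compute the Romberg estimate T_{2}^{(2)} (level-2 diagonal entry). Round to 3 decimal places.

-0.661

T_{0}^{(0)} (trapezoid, 1 panel, h=0.8000): -0.59076
T_{1}^{(0)} (trapezoid, 2 panels, h=0.4000): -0.64401
T_{2}^{(0)} (trapezoid, 4 panels, h=0.2000): -0.65706
T_{1}^{(1)} = -0.64401 + (-0.64401 − (-0.59076))/3 = -0.66176
T_{2}^{(1)} = -0.65706 + (-0.65706 − (-0.64401))/3 = -0.66141
T_{2}^{(2)} = -0.66141 + (-0.66141 − (-0.66176))/15 = -0.66139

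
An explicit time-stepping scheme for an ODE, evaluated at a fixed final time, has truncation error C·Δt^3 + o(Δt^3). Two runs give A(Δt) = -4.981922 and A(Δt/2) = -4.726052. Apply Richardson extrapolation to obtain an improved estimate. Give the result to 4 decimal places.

-4.6895

The leading error scales as Δt^3; refining by a factor of 2 reduces it by 2^3 = 8.
Extrapolated value = (8·A(Δt/2) − A(Δt)) / (8 − 1)
= (8·(-4.726052) − (-4.981922)) / 7
= -32.826494 / 7 = -4.689499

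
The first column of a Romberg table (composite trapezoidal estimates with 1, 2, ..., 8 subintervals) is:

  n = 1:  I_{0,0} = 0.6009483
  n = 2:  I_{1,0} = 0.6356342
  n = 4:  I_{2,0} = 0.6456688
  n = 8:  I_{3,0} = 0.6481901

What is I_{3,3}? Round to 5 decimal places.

Richardson extrapolation on the trapezoidal column (denominator 4−1=3):
I_{1,1} = (4·0.6356342 − 0.6009483) / 3 = 0.6471962
I_{2,1} = 0.6456688 + (0.6456688 − 0.6356342)/3 = 0.6490137
I_{3,1} = (4·0.6481901 − 0.6456688) / 3 = 0.6490305
I_{2,2} = (16·0.6490137 − 0.6471962) / 15 = 0.6491349
I_{3,2} = 0.6490305 + (0.6490305 − 0.6490137)/15 = 0.6490316
I_{3,3} = 0.6490316 + (0.6490316 − 0.6491349)/63 = 0.6490300

0.64903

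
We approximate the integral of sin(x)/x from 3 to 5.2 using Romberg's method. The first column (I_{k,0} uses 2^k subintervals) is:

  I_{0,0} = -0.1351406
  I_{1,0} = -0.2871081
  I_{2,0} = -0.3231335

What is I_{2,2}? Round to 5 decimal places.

-0.33497

I_{1,1} = -0.2871081 + (-0.2871081 − (-0.1351406))/3 = -0.3377639
I_{2,1} = -0.3231335 + (-0.3231335 − (-0.2871081))/3 = -0.3351420
I_{2,2} = -0.3351420 + (-0.3351420 − (-0.3377639))/15 = -0.3349672
(Column j=1 coincides with Simpson's rule on the same nodes.)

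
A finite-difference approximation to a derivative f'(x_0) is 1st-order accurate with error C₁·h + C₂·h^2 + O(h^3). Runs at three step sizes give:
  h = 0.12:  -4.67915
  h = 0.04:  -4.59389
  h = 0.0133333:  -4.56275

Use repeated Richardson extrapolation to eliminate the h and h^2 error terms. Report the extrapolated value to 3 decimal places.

First eliminate the h term (factor 3^1 = 3):
  B₁ = (3·(-4.59389) − (-4.67915))/2 = -4.55126
  B₂ = (3·(-4.56275) − (-4.59389))/2 = -4.54718
Then eliminate the h^2 term (factor 3^2 = 9):
  (9·(-4.54718) − (-4.55126))/8 = -4.54667

-4.547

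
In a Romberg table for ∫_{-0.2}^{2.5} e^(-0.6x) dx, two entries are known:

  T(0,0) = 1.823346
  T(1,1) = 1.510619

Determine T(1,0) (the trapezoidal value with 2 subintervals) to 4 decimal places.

1.5888

From T(1,1) = (4·T(1,0) − T(0,0))/3, solve for T(1,0):
4·T(1,0) = 3·1.510619 + 1.823346 = 6.355203
T(1,0) = 1.588801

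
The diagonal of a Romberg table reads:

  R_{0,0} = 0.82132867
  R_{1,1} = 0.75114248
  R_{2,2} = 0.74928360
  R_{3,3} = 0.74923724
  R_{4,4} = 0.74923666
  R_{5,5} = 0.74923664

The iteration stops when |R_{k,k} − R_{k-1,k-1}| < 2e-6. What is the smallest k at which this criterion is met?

k = 4

|R_{1,1} − R_{0,0}| = 0.07018619 ≥ 2e-6
|R_{2,2} − R_{1,1}| = 0.00185888 ≥ 2e-6
|R_{3,3} − R_{2,2}| = 0.00004636 ≥ 2e-6
|R_{4,4} − R_{3,3}| = 0.00000058 < 2e-6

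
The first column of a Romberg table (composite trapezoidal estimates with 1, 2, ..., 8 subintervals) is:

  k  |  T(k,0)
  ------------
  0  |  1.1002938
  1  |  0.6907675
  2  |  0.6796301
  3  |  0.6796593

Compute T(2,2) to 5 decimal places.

T(1,1) = 0.6907675 + (0.6907675 − 1.1002938)/3 = 0.5542587
T(2,1) = 0.6796301 + (0.6796301 − 0.6907675)/3 = 0.6759176
T(2,2) = (16·0.6759176 − 0.5542587) / 15 = 0.6840282

0.68403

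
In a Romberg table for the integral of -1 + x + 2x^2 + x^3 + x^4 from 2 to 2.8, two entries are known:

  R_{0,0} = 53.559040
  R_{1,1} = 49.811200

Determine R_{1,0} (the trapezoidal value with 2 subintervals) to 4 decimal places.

50.7482

From R_{1,1} = (4·R_{1,0} − R_{0,0})/3, solve for R_{1,0}:
4·R_{1,0} = 3·49.811200 + 53.559040 = 202.992640
R_{1,0} = 50.748160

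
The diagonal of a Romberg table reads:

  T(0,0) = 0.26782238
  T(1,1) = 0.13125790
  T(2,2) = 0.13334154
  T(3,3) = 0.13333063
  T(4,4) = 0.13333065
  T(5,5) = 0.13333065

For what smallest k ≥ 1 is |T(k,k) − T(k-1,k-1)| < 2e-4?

|T(1,1) − T(0,0)| = 0.13656448 ≥ 2e-4
|T(2,2) − T(1,1)| = 0.00208364 ≥ 2e-4
|T(3,3) − T(2,2)| = 0.00001091 < 2e-4

k = 3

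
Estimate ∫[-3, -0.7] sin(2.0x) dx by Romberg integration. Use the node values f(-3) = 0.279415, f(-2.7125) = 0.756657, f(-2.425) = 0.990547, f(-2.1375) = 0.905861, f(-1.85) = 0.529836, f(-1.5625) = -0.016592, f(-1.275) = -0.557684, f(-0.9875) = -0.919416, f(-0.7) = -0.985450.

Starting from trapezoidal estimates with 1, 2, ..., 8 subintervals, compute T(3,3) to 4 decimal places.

0.3951

T(0,0) (trapezoid, 1 panel, h=2.3000): -0.811940
T(1,0) (trapezoid, 2 panels, h=1.1500): 0.203341
T(2,0) (trapezoid, 4 panels, h=0.5750): 0.350567
T(3,0) (trapezoid, 8 panels, h=0.2875): 0.384155
T(1,1) = 0.203341 + (0.203341 − (-0.811940))/3 = 0.541768
T(2,1) = 0.350567 + (0.350567 − 0.203341)/3 = 0.399642
T(3,1) = 0.384155 + (0.384155 − 0.350567)/3 = 0.395351
T(2,2) = 0.399642 + (0.399642 − 0.541768)/15 = 0.390167
T(3,2) = 0.395351 + (0.395351 − 0.399642)/15 = 0.395065
T(3,3) = 0.395065 + (0.395065 − 0.390167)/63 = 0.395143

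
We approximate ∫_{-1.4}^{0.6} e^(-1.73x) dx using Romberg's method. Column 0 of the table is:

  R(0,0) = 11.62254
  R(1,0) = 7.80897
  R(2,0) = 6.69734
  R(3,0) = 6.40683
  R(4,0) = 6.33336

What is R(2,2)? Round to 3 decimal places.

Richardson extrapolation on the trapezoidal column (denominator 4−1=3):
R(1,1) = 7.80897 + (7.80897 − 11.62254)/3 = 6.53778
R(2,1) = 6.69734 + (6.69734 − 7.80897)/3 = 6.32680
R(2,2) = (16·6.32680 − 6.53778) / 15 = 6.31273

6.313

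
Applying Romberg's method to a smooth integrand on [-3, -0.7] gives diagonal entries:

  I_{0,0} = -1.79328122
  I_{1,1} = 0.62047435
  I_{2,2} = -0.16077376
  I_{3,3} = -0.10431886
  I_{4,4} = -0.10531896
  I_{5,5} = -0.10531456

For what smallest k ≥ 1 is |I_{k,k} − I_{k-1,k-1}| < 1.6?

k = 2

|I_{1,1} − I_{0,0}| = 2.41375557 ≥ 1.6
|I_{2,2} − I_{1,1}| = 0.78124811 < 1.6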